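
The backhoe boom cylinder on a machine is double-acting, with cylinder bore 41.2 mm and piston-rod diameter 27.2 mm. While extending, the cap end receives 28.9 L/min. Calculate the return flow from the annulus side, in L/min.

Cap-side area A_cap = π/4 × (41.2 mm)² = 1333 mm^2
Rod-side annular area A_ann = π/4 × (41.2² − 27.2²) = 752.1 mm^2
Piston speed v = Q_in/A_cap; rod-end outflow Q_out = v × A_ann = Q_in × A_ann/A_cap.

Q_out ≈ 16.3 L/min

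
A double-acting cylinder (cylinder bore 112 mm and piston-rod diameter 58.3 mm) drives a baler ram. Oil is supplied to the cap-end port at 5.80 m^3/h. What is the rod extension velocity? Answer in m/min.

Cap-side area A_cap = π/4 × (112 mm)² = 9852 mm^2
v = Q / A

v ≈ 9.81 m/min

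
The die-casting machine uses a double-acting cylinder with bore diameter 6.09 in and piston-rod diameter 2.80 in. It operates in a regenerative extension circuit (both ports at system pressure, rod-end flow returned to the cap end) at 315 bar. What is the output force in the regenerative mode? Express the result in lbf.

F ≈ 28100 lbf

With equal pressure on both faces, forces on the annular region cancel; the net push is pressure × rod cross-section.
Rod cross-section A_rod = π/4 × (2.80 in)² = 6.158 in^2
F = P × A_rod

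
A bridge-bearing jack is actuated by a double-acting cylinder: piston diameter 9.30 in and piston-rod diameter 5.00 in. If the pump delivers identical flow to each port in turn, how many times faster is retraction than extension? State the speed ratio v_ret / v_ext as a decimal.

Cap-side area A_cap = π/4 × (9.30 in)² = 67.93 in^2
Rod-side annular area A_ann = π/4 × (9.30² − 5.00²) = 48.29 in^2
For equal Q, v ∝ 1/A, so v_ret/v_ext = A_cap/A_ann.

v_ret/v_ext ≈ 1.41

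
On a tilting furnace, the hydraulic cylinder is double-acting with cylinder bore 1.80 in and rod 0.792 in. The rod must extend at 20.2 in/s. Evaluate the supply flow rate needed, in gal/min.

Q ≈ 13.4 gal/min

Cap-side area A_cap = π/4 × (1.80 in)² = 2.545 in^2
Q = A × v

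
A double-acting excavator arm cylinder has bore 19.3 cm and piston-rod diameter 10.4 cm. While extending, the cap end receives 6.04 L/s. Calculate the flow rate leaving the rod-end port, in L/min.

Cap-side area A_cap = π/4 × (19.3 cm)² = 292.6 cm^2
Rod-side annular area A_ann = π/4 × (19.3² − 10.4²) = 207.6 cm^2
Piston speed v = Q_in/A_cap; rod-end outflow Q_out = v × A_ann = Q_in × A_ann/A_cap.

Q_out ≈ 257 L/min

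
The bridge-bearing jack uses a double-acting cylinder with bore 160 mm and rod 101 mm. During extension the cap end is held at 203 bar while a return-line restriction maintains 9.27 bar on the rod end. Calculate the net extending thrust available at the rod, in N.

F ≈ 3.97e5 N

Cap-side area A_cap = π/4 × (160 mm)² = 20110 mm^2
Rod-side annular area A_ann = π/4 × (160² − 101²) = 12090 mm^2
Net thrust = P_cap·A_cap − P_rod·A_ann = 4.082e5 N − 11210 N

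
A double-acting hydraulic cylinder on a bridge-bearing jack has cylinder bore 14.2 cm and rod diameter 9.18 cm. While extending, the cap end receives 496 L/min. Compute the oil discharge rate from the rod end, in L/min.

Q_out ≈ 289 L/min

Cap-side area A_cap = π/4 × (14.2 cm)² = 158.4 cm^2
Rod-side annular area A_ann = π/4 × (14.2² − 9.18²) = 92.18 cm^2
Piston speed v = Q_in/A_cap; rod-end outflow Q_out = v × A_ann = Q_in × A_ann/A_cap.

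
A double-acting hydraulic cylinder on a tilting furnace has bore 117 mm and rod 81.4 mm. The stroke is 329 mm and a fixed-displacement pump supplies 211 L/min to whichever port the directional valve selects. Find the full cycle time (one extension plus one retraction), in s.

t ≈ 1.52 s

Cap-side area A_cap = π/4 × (117 mm)² = 10750 mm^2
Rod-side annular area A_ann = π/4 × (117² − 81.4²) = 5547 mm^2
t_ext = A_cap·L/Q = 1.006 s
t_ret = A_ann·L/Q = 0.5190 s
t_cycle = t_ext + t_ret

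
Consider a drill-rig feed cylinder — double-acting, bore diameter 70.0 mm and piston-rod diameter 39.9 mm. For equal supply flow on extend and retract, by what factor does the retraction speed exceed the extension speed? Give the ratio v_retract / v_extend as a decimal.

Cap-side area A_cap = π/4 × (70.0 mm)² = 3848 mm^2
Rod-side annular area A_ann = π/4 × (70.0² − 39.9²) = 2598 mm^2
For equal Q, v ∝ 1/A, so v_ret/v_ext = A_cap/A_ann.

v_ret/v_ext ≈ 1.48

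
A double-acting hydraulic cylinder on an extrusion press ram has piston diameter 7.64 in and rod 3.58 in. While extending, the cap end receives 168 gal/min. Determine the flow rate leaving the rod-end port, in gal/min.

Q_out ≈ 131 gal/min

Cap-side area A_cap = π/4 × (7.64 in)² = 45.84 in^2
Rod-side annular area A_ann = π/4 × (7.64² − 3.58²) = 35.78 in^2
Piston speed v = Q_in/A_cap; rod-end outflow Q_out = v × A_ann = Q_in × A_ann/A_cap.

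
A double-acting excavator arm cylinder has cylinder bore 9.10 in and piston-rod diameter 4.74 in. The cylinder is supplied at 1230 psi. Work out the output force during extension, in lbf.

F ≈ 80000 lbf

Cap-side area A_cap = π/4 × (9.10 in)² = 65.04 in^2
F = P × A_cap = 1230 psi × A_cap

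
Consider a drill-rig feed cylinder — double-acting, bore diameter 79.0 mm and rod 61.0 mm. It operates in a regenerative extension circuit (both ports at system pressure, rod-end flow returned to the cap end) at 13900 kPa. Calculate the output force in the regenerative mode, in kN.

With equal pressure on both faces, forces on the annular region cancel; the net push is pressure × rod cross-section.
Rod cross-section A_rod = π/4 × (61.0 mm)² = 2922 mm^2
F = P × A_rod

F ≈ 40.6 kN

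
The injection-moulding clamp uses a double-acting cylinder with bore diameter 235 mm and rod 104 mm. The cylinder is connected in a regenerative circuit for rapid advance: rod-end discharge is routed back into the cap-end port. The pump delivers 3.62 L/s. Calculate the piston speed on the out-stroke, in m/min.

v ≈ 25.6 m/min

In regeneration the rod-end outflow joins the pump flow into the cap end, so the net volume the pump must supply per unit advance equals the rod cross-section area.
Rod cross-section A_rod = π/4 × (104 mm)² = 8495 mm^2
v = Q_pump / A_rod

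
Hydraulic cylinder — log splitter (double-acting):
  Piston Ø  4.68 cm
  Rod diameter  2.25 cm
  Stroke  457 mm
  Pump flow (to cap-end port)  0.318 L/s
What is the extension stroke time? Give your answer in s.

Cap-side area A_cap = π/4 × (4.68 cm)² = 17.20 cm^2
Swept volume V = A × L; t = V / Q = A·L / Q

t ≈ 2.47 s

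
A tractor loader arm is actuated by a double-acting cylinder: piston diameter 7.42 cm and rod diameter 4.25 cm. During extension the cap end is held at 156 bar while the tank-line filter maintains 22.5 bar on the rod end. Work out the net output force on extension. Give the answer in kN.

F ≈ 60.9 kN

Cap-side area A_cap = π/4 × (7.42 cm)² = 43.24 cm^2
Rod-side annular area A_ann = π/4 × (7.42² − 4.25²) = 29.05 cm^2
Net thrust = P_cap·A_cap − P_rod·A_ann = 67.46 kN − 6.537 kN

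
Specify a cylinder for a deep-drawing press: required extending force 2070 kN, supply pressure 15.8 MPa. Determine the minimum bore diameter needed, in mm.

Extension force acts on the full piston face: F = P × (π/4)D².
D = √(4F / (πP)) = √(4 × 2070 kN / (π × 15.8 MPa))

D ≈ 408 mm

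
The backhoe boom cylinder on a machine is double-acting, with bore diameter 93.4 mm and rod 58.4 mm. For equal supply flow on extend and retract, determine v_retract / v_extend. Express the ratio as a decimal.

v_ret/v_ext ≈ 1.64

Cap-side area A_cap = π/4 × (93.4 mm)² = 6851 mm^2
Rod-side annular area A_ann = π/4 × (93.4² − 58.4²) = 4173 mm^2
For equal Q, v ∝ 1/A, so v_ret/v_ext = A_cap/A_ann.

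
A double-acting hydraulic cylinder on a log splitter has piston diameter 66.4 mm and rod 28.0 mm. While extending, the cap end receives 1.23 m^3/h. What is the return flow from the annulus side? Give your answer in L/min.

Q_out ≈ 16.9 L/min

Cap-side area A_cap = π/4 × (66.4 mm)² = 3463 mm^2
Rod-side annular area A_ann = π/4 × (66.4² − 28.0²) = 2847 mm^2
Piston speed v = Q_in/A_cap; rod-end outflow Q_out = v × A_ann = Q_in × A_ann/A_cap.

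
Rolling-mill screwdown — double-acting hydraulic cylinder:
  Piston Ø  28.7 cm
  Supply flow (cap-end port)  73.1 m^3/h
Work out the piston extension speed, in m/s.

Cap-side area A_cap = π/4 × (28.7 cm)² = 646.9 cm^2
v = Q / A

v ≈ 0.314 m/s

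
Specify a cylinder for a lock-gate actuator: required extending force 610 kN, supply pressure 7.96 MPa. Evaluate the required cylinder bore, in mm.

Extension force acts on the full piston face: F = P × (π/4)D².
D = √(4F / (πP)) = √(4 × 610 kN / (π × 7.96 MPa))

D ≈ 312 mm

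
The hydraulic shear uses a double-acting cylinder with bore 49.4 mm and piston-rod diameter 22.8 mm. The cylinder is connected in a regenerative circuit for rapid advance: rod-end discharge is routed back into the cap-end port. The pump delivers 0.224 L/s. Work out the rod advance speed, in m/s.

v ≈ 0.549 m/s

In regeneration the rod-end outflow joins the pump flow into the cap end, so the net volume the pump must supply per unit advance equals the rod cross-section area.
Rod cross-section A_rod = π/4 × (22.8 mm)² = 408.3 mm^2
v = Q_pump / A_rod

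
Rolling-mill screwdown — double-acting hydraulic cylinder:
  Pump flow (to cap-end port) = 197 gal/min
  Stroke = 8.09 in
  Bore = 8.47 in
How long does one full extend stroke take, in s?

t ≈ 0.601 s

Cap-side area A_cap = π/4 × (8.47 in)² = 56.35 in^2
Swept volume V = A × L; t = V / Q = A·L / Q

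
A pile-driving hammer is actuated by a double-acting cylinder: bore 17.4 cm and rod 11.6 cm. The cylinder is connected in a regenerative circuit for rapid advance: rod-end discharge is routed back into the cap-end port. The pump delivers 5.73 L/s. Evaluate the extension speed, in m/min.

v ≈ 32.5 m/min

In regeneration the rod-end outflow joins the pump flow into the cap end, so the net volume the pump must supply per unit advance equals the rod cross-section area.
Rod cross-section A_rod = π/4 × (11.6 cm)² = 105.7 cm^2
v = Q_pump / A_rod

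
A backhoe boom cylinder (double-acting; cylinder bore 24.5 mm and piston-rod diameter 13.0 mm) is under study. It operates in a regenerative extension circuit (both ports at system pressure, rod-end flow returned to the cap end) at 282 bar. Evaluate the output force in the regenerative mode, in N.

F ≈ 3740 N

With equal pressure on both faces, forces on the annular region cancel; the net push is pressure × rod cross-section.
Rod cross-section A_rod = π/4 × (13.0 mm)² = 132.7 mm^2
F = P × A_rod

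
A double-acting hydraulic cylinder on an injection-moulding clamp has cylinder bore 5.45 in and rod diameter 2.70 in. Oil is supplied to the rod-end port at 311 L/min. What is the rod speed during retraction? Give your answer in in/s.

Rod-side annular area A_ann = π/4 × (5.45² − 2.70²) = 17.60 in^2
Flow into the rod-end port fills the annular volume.
v = Q / A

v ≈ 18.0 in/s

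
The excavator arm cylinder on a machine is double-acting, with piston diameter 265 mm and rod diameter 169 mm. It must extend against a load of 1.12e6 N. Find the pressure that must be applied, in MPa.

Cap-side area A_cap = π/4 × (265 mm)² = 55150 mm^2
P = F / A = 1.12e6 N / A

P ≈ 20.3 MPa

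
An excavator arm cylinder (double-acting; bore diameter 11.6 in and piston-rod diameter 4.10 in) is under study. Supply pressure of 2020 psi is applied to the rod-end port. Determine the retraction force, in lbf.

Rod-side annular area A_ann = π/4 × (11.6² − 4.10²) = 92.48 in^2
On retraction the pressure acts on the annular area (bore minus rod).
F = P × A_ann

F ≈ 1.87e5 lbf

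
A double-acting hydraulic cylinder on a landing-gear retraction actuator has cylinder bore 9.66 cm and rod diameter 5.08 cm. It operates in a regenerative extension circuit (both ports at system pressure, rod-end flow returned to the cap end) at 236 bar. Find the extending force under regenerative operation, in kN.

F ≈ 47.8 kN

With equal pressure on both faces, forces on the annular region cancel; the net push is pressure × rod cross-section.
Rod cross-section A_rod = π/4 × (5.08 cm)² = 20.27 cm^2
F = P × A_rod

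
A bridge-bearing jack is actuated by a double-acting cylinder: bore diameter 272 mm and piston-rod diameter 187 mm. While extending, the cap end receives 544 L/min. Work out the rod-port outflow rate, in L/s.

Cap-side area A_cap = π/4 × (272 mm)² = 58110 mm^2
Rod-side annular area A_ann = π/4 × (272² − 187²) = 30640 mm^2
Piston speed v = Q_in/A_cap; rod-end outflow Q_out = v × A_ann = Q_in × A_ann/A_cap.

Q_out ≈ 4.78 L/s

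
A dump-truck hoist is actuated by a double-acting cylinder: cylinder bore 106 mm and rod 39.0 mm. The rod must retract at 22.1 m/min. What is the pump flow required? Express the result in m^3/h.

Rod-side annular area A_ann = π/4 × (106² − 39.0²) = 7630 mm^2
Q = A × v

Q ≈ 10.1 m^3/h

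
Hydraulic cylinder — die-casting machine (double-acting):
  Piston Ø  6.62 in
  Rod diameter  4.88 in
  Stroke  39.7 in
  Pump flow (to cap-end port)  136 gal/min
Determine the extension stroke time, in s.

Cap-side area A_cap = π/4 × (6.62 in)² = 34.42 in^2
Swept volume V = A × L; t = V / Q = A·L / Q

t ≈ 2.61 s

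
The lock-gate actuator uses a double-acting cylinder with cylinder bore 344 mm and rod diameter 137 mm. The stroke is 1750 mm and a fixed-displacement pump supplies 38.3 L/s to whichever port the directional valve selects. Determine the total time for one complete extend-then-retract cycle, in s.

t ≈ 7.82 s

Cap-side area A_cap = π/4 × (344 mm)² = 92940 mm^2
Rod-side annular area A_ann = π/4 × (344² − 137²) = 78200 mm^2
t_ext = A_cap·L/Q = 4.247 s
t_ret = A_ann·L/Q = 3.573 s
t_cycle = t_ext + t_ret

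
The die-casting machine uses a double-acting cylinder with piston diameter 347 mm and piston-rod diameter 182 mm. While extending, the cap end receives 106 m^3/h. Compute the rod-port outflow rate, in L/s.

Cap-side area A_cap = π/4 × (347 mm)² = 94570 mm^2
Rod-side annular area A_ann = π/4 × (347² − 182²) = 68550 mm^2
Piston speed v = Q_in/A_cap; rod-end outflow Q_out = v × A_ann = Q_in × A_ann/A_cap.

Q_out ≈ 21.3 L/s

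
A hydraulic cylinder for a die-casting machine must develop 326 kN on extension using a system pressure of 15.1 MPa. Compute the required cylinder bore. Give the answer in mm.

Extension force acts on the full piston face: F = P × (π/4)D².
D = √(4F / (πP)) = √(4 × 326 kN / (π × 15.1 MPa))

D ≈ 166 mm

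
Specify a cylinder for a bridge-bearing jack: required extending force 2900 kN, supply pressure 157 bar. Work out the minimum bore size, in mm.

Extension force acts on the full piston face: F = P × (π/4)D².
D = √(4F / (πP)) = √(4 × 2900 kN / (π × 157 bar))

D ≈ 485 mm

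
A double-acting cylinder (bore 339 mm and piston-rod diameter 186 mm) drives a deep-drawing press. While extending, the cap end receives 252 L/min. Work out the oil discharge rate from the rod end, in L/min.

Cap-side area A_cap = π/4 × (339 mm)² = 90260 mm^2
Rod-side annular area A_ann = π/4 × (339² − 186²) = 63090 mm^2
Piston speed v = Q_in/A_cap; rod-end outflow Q_out = v × A_ann = Q_in × A_ann/A_cap.

Q_out ≈ 176 L/min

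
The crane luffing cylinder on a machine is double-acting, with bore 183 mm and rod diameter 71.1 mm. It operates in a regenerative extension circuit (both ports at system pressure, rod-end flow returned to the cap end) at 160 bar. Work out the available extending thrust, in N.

With equal pressure on both faces, forces on the annular region cancel; the net push is pressure × rod cross-section.
Rod cross-section A_rod = π/4 × (71.1 mm)² = 3970 mm^2
F = P × A_rod

F ≈ 63500 N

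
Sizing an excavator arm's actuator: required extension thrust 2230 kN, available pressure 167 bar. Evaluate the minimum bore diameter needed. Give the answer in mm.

Extension force acts on the full piston face: F = P × (π/4)D².
D = √(4F / (πP)) = √(4 × 2230 kN / (π × 167 bar))

D ≈ 412 mm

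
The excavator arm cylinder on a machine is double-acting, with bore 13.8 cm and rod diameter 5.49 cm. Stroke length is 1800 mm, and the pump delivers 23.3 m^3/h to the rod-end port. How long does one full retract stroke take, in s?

Rod-side annular area A_ann = π/4 × (13.8² − 5.49²) = 125.9 cm^2
Swept volume V = A × L; t = V / Q = A·L / Q

t ≈ 3.50 s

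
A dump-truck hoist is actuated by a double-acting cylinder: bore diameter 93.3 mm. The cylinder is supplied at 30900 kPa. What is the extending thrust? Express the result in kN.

F ≈ 211 kN

Cap-side area A_cap = π/4 × (93.3 mm)² = 6837 mm^2
F = P × A_cap = 30900 kPa × A_cap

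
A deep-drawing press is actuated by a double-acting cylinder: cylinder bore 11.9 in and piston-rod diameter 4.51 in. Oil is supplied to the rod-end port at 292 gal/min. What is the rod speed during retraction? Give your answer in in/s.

Rod-side annular area A_ann = π/4 × (11.9² − 4.51²) = 95.25 in^2
Flow into the rod-end port fills the annular volume.
v = Q / A

v ≈ 11.8 in/s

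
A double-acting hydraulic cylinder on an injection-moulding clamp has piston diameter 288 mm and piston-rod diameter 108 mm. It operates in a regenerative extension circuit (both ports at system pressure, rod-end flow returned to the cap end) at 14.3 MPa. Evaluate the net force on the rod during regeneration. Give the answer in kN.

With equal pressure on both faces, forces on the annular region cancel; the net push is pressure × rod cross-section.
Rod cross-section A_rod = π/4 × (108 mm)² = 9161 mm^2
F = P × A_rod

F ≈ 131 kN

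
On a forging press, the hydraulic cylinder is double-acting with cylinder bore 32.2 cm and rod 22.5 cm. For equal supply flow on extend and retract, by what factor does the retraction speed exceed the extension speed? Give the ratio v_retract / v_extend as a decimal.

Cap-side area A_cap = π/4 × (32.2 cm)² = 814.3 cm^2
Rod-side annular area A_ann = π/4 × (32.2² − 22.5²) = 416.7 cm^2
For equal Q, v ∝ 1/A, so v_ret/v_ext = A_cap/A_ann.

v_ret/v_ext ≈ 1.95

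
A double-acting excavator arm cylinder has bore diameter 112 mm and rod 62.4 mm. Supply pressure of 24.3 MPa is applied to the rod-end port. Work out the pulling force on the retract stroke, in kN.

Rod-side annular area A_ann = π/4 × (112² − 62.4²) = 6794 mm^2
On retraction the pressure acts on the annular area (bore minus rod).
F = P × A_ann

F ≈ 165 kN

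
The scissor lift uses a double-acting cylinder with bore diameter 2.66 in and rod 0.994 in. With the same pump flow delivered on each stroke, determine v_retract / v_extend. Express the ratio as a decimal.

Cap-side area A_cap = π/4 × (2.66 in)² = 5.557 in^2
Rod-side annular area A_ann = π/4 × (2.66² − 0.994²) = 4.781 in^2
For equal Q, v ∝ 1/A, so v_ret/v_ext = A_cap/A_ann.

v_ret/v_ext ≈ 1.16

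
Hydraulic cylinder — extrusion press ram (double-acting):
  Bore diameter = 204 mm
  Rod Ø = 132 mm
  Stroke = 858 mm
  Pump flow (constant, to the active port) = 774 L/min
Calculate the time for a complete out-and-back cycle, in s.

t ≈ 3.44 s

Cap-side area A_cap = π/4 × (204 mm)² = 32690 mm^2
Rod-side annular area A_ann = π/4 × (204² − 132²) = 19000 mm^2
t_ext = A_cap·L/Q = 2.174 s
t_ret = A_ann·L/Q = 1.264 s
t_cycle = t_ext + t_ret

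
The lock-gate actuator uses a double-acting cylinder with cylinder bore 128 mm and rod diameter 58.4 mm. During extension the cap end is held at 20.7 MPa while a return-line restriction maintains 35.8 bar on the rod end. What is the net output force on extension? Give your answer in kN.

F ≈ 230 kN

Cap-side area A_cap = π/4 × (128 mm)² = 12870 mm^2
Rod-side annular area A_ann = π/4 × (128² − 58.4²) = 10190 mm^2
Net thrust = P_cap·A_cap − P_rod·A_ann = 266.4 kN − 36.48 kN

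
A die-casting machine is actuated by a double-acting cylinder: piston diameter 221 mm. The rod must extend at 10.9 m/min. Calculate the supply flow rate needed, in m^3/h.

Q ≈ 25.1 m^3/h

Cap-side area A_cap = π/4 × (221 mm)² = 38360 mm^2
Q = A × v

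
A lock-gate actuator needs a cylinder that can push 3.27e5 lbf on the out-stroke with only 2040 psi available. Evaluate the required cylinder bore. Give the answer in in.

Extension force acts on the full piston face: F = P × (π/4)D².
D = √(4F / (πP)) = √(4 × 3.27e5 lbf / (π × 2040 psi))

D ≈ 14.3 in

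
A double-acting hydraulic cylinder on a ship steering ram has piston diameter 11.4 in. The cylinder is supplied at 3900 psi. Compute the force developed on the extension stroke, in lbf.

F ≈ 3.98e5 lbf

Cap-side area A_cap = π/4 × (11.4 in)² = 102.1 in^2
F = P × A_cap = 3900 psi × A_cap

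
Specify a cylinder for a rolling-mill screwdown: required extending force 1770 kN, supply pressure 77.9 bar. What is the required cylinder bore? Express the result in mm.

D ≈ 538 mm

Extension force acts on the full piston face: F = P × (π/4)D².
D = √(4F / (πP)) = √(4 × 1770 kN / (π × 77.9 bar))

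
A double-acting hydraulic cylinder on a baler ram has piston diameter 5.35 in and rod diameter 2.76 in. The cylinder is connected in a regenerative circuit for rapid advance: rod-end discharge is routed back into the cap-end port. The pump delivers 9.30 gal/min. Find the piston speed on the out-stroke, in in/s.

In regeneration the rod-end outflow joins the pump flow into the cap end, so the net volume the pump must supply per unit advance equals the rod cross-section area.
Rod cross-section A_rod = π/4 × (2.76 in)² = 5.983 in^2
v = Q_pump / A_rod

v ≈ 5.98 in/s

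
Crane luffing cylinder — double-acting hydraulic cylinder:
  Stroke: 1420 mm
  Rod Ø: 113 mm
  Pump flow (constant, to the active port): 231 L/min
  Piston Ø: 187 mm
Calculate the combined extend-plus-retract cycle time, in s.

t ≈ 16.6 s

Cap-side area A_cap = π/4 × (187 mm)² = 27460 mm^2
Rod-side annular area A_ann = π/4 × (187² − 113²) = 17440 mm^2
t_ext = A_cap·L/Q = 10.13 s
t_ret = A_ann·L/Q = 6.431 s
t_cycle = t_ext + t_ret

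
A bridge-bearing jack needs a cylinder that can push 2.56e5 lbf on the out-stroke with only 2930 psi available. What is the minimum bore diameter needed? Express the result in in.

D ≈ 10.5 in

Extension force acts on the full piston face: F = P × (π/4)D².
D = √(4F / (πP)) = √(4 × 2.56e5 lbf / (π × 2930 psi))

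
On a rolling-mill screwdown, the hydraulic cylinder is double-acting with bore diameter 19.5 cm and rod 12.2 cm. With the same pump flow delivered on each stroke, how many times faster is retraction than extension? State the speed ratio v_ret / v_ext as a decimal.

v_ret/v_ext ≈ 1.64

Cap-side area A_cap = π/4 × (19.5 cm)² = 298.6 cm^2
Rod-side annular area A_ann = π/4 × (19.5² − 12.2²) = 181.7 cm^2
For equal Q, v ∝ 1/A, so v_ret/v_ext = A_cap/A_ann.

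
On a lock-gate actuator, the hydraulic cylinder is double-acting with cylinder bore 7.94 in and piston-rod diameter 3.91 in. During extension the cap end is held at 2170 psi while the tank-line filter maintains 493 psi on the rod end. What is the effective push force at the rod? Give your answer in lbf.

F ≈ 89000 lbf

Cap-side area A_cap = π/4 × (7.94 in)² = 49.51 in^2
Rod-side annular area A_ann = π/4 × (7.94² − 3.91²) = 37.51 in^2
Net thrust = P_cap·A_cap − P_rod·A_ann = 1.074e5 lbf − 18490 lbf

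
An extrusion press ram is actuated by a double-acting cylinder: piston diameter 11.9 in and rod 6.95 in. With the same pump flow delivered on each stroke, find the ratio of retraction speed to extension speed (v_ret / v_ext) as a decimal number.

v_ret/v_ext ≈ 1.52

Cap-side area A_cap = π/4 × (11.9 in)² = 111.2 in^2
Rod-side annular area A_ann = π/4 × (11.9² − 6.95²) = 73.28 in^2
For equal Q, v ∝ 1/A, so v_ret/v_ext = A_cap/A_ann.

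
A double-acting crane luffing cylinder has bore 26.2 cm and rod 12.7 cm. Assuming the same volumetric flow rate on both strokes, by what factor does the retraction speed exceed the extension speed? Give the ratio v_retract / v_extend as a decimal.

v_ret/v_ext ≈ 1.31

Cap-side area A_cap = π/4 × (26.2 cm)² = 539.1 cm^2
Rod-side annular area A_ann = π/4 × (26.2² − 12.7²) = 412.5 cm^2
For equal Q, v ∝ 1/A, so v_ret/v_ext = A_cap/A_ann.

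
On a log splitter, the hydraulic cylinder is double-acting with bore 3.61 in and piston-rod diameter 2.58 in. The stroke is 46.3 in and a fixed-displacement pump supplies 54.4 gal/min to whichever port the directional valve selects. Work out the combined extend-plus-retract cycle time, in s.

t ≈ 3.37 s

Cap-side area A_cap = π/4 × (3.61 in)² = 10.24 in^2
Rod-side annular area A_ann = π/4 × (3.61² − 2.58²) = 5.007 in^2
t_ext = A_cap·L/Q = 2.263 s
t_ret = A_ann·L/Q = 1.107 s
t_cycle = t_ext + t_ret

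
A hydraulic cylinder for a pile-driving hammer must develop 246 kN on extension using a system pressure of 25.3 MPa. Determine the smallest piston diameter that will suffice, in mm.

Extension force acts on the full piston face: F = P × (π/4)D².
D = √(4F / (πP)) = √(4 × 246 kN / (π × 25.3 MPa))

D ≈ 111 mm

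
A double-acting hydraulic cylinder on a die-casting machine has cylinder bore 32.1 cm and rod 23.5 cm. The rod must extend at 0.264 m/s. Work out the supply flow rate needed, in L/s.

Q ≈ 21.4 L/s

Cap-side area A_cap = π/4 × (32.1 cm)² = 809.3 cm^2
Q = A × v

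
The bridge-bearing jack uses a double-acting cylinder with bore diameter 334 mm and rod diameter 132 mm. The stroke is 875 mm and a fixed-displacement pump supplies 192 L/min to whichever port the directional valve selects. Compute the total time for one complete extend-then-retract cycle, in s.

Cap-side area A_cap = π/4 × (334 mm)² = 87620 mm^2
Rod-side annular area A_ann = π/4 × (334² − 132²) = 73930 mm^2
t_ext = A_cap·L/Q = 23.96 s
t_ret = A_ann·L/Q = 20.22 s
t_cycle = t_ext + t_ret

t ≈ 44.2 s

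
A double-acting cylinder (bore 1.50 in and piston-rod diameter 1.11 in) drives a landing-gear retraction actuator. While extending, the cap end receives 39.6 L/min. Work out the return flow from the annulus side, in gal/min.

Q_out ≈ 4.73 gal/min

Cap-side area A_cap = π/4 × (1.50 in)² = 1.767 in^2
Rod-side annular area A_ann = π/4 × (1.50² − 1.11²) = 0.7995 in^2
Piston speed v = Q_in/A_cap; rod-end outflow Q_out = v × A_ann = Q_in × A_ann/A_cap.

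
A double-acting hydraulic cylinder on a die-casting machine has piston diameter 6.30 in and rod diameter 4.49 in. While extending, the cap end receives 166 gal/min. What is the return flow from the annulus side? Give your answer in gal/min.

Cap-side area A_cap = π/4 × (6.30 in)² = 31.17 in^2
Rod-side annular area A_ann = π/4 × (6.30² − 4.49²) = 15.34 in^2
Piston speed v = Q_in/A_cap; rod-end outflow Q_out = v × A_ann = Q_in × A_ann/A_cap.

Q_out ≈ 81.7 gal/min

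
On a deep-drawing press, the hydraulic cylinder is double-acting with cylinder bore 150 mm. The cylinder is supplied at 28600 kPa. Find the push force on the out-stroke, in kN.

F ≈ 505 kN

Cap-side area A_cap = π/4 × (150 mm)² = 17670 mm^2
F = P × A_cap = 28600 kPa × A_cap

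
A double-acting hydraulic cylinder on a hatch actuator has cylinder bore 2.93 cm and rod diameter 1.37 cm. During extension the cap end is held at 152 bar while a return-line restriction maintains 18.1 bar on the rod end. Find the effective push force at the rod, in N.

Cap-side area A_cap = π/4 × (2.93 cm)² = 6.743 cm^2
Rod-side annular area A_ann = π/4 × (2.93² − 1.37²) = 5.268 cm^2
Net thrust = P_cap·A_cap − P_rod·A_ann = 10250 N − 953.6 N

F ≈ 9300 N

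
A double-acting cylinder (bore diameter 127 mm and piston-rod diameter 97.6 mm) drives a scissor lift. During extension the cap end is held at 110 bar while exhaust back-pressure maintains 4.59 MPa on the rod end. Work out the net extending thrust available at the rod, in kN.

F ≈ 116 kN

Cap-side area A_cap = π/4 × (127 mm)² = 12670 mm^2
Rod-side annular area A_ann = π/4 × (127² − 97.6²) = 5186 mm^2
Net thrust = P_cap·A_cap − P_rod·A_ann = 139.3 kN − 23.80 kN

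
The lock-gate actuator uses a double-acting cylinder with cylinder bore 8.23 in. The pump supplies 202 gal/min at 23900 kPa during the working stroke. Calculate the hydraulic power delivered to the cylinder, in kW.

Hydraulic power = P × Q

W ≈ 305 kW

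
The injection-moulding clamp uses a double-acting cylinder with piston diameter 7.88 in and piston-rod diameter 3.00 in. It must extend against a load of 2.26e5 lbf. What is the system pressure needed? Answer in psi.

P ≈ 4630 psi

Cap-side area A_cap = π/4 × (7.88 in)² = 48.77 in^2
P = F / A = 2.26e5 lbf / A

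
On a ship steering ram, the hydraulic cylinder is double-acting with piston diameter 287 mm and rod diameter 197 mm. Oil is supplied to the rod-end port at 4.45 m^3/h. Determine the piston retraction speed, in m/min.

v ≈ 2.17 m/min

Rod-side annular area A_ann = π/4 × (287² − 197²) = 34210 mm^2
Flow into the rod-end port fills the annular volume.
v = Q / A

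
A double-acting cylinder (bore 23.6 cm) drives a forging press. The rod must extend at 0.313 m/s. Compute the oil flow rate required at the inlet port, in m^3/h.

Cap-side area A_cap = π/4 × (23.6 cm)² = 437.4 cm^2
Q = A × v

Q ≈ 49.3 m^3/h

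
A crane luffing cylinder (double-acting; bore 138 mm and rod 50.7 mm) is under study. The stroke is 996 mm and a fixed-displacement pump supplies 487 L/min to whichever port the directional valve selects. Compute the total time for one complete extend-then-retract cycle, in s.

t ≈ 3.42 s

Cap-side area A_cap = π/4 × (138 mm)² = 14960 mm^2
Rod-side annular area A_ann = π/4 × (138² − 50.7²) = 12940 mm^2
t_ext = A_cap·L/Q = 1.835 s
t_ret = A_ann·L/Q = 1.588 s
t_cycle = t_ext + t_ret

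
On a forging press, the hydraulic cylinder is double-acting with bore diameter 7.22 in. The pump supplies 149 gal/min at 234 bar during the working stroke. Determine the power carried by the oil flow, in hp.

Hydraulic power = P × Q

W ≈ 295 hp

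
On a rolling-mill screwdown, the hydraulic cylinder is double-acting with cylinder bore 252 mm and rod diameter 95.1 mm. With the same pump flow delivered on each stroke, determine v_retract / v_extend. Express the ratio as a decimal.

v_ret/v_ext ≈ 1.17

Cap-side area A_cap = π/4 × (252 mm)² = 49880 mm^2
Rod-side annular area A_ann = π/4 × (252² − 95.1²) = 42770 mm^2
For equal Q, v ∝ 1/A, so v_ret/v_ext = A_cap/A_ann.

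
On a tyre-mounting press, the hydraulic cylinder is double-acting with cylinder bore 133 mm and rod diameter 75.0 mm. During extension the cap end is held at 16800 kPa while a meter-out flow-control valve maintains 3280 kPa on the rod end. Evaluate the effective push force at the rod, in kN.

Cap-side area A_cap = π/4 × (133 mm)² = 13890 mm^2
Rod-side annular area A_ann = π/4 × (133² − 75.0²) = 9475 mm^2
Net thrust = P_cap·A_cap − P_rod·A_ann = 233.4 kN − 31.08 kN

F ≈ 202 kN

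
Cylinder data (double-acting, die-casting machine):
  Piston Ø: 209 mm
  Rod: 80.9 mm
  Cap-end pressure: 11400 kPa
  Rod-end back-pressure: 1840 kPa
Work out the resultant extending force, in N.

Cap-side area A_cap = π/4 × (209 mm)² = 34310 mm^2
Rod-side annular area A_ann = π/4 × (209² − 80.9²) = 29170 mm^2
Net thrust = P_cap·A_cap − P_rod·A_ann = 3.911e5 N − 53670 N

F ≈ 3.37e5 N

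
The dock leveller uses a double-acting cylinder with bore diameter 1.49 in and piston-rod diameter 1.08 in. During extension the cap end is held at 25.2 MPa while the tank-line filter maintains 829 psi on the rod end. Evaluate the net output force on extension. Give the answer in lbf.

Cap-side area A_cap = π/4 × (1.49 in)² = 1.744 in^2
Rod-side annular area A_ann = π/4 × (1.49² − 1.08²) = 0.8276 in^2
Net thrust = P_cap·A_cap − P_rod·A_ann = 6373 lbf − 686.1 lbf

F ≈ 5690 lbf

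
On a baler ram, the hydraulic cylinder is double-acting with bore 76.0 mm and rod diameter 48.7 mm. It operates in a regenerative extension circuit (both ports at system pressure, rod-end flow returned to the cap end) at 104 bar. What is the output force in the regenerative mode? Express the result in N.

With equal pressure on both faces, forces on the annular region cancel; the net push is pressure × rod cross-section.
Rod cross-section A_rod = π/4 × (48.7 mm)² = 1863 mm^2
F = P × A_rod

F ≈ 19400 N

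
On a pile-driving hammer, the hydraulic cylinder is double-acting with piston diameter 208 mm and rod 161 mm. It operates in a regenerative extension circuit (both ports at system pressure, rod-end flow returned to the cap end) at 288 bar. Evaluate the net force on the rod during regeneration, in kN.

F ≈ 586 kN

With equal pressure on both faces, forces on the annular region cancel; the net push is pressure × rod cross-section.
Rod cross-section A_rod = π/4 × (161 mm)² = 20360 mm^2
F = P × A_rod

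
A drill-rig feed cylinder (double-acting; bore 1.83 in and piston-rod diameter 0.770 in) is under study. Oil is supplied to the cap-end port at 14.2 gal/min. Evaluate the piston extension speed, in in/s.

v ≈ 20.8 in/s

Cap-side area A_cap = π/4 × (1.83 in)² = 2.630 in^2
v = Q / A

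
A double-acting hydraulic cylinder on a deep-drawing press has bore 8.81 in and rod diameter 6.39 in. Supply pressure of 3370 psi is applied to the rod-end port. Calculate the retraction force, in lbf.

Rod-side annular area A_ann = π/4 × (8.81² − 6.39²) = 28.89 in^2
On retraction the pressure acts on the annular area (bore minus rod).
F = P × A_ann

F ≈ 97400 lbf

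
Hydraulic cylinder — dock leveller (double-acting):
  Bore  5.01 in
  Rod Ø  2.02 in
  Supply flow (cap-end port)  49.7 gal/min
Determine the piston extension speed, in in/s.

Cap-side area A_cap = π/4 × (5.01 in)² = 19.71 in^2
v = Q / A

v ≈ 9.71 in/s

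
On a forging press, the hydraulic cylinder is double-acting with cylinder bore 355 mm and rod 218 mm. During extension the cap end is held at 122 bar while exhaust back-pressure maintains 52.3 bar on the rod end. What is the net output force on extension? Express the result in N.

Cap-side area A_cap = π/4 × (355 mm)² = 98980 mm^2
Rod-side annular area A_ann = π/4 × (355² − 218²) = 61650 mm^2
Net thrust = P_cap·A_cap − P_rod·A_ann = 1.208e6 N − 3.225e5 N

F ≈ 8.85e5 N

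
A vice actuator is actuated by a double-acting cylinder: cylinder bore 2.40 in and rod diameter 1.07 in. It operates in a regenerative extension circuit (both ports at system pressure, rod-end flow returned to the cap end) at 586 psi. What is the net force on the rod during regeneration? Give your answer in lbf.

With equal pressure on both faces, forces on the annular region cancel; the net push is pressure × rod cross-section.
Rod cross-section A_rod = π/4 × (1.07 in)² = 0.8992 in^2
F = P × A_rod

F ≈ 527 lbf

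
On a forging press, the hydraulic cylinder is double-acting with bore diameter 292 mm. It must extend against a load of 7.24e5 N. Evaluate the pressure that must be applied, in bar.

Cap-side area A_cap = π/4 × (292 mm)² = 66970 mm^2
P = F / A = 7.24e5 N / A

P ≈ 108 bar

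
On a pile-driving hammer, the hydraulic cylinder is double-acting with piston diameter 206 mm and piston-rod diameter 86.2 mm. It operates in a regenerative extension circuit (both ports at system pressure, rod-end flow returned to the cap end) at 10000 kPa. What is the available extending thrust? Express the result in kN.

F ≈ 58.4 kN

With equal pressure on both faces, forces on the annular region cancel; the net push is pressure × rod cross-section.
Rod cross-section A_rod = π/4 × (86.2 mm)² = 5836 mm^2
F = P × A_rod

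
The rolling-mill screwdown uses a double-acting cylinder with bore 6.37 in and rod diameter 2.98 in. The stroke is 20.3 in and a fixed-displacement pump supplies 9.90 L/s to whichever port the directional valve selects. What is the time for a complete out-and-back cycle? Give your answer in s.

Cap-side area A_cap = π/4 × (6.37 in)² = 31.87 in^2
Rod-side annular area A_ann = π/4 × (6.37² − 2.98²) = 24.89 in^2
t_ext = A_cap·L/Q = 1.071 s
t_ret = A_ann·L/Q = 0.8365 s
t_cycle = t_ext + t_ret

t ≈ 1.91 s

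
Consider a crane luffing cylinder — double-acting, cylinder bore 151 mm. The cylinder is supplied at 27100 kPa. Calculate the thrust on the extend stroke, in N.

Cap-side area A_cap = π/4 × (151 mm)² = 17910 mm^2
F = P × A_cap = 27100 kPa × A_cap

F ≈ 4.85e5 N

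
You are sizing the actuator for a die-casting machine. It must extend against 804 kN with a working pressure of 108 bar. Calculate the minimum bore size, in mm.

D ≈ 308 mm

Extension force acts on the full piston face: F = P × (π/4)D².
D = √(4F / (πP)) = √(4 × 804 kN / (π × 108 bar))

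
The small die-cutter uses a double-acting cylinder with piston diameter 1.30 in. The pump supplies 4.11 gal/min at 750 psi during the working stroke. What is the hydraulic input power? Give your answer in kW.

W ≈ 1.34 kW

Hydraulic power = P × Q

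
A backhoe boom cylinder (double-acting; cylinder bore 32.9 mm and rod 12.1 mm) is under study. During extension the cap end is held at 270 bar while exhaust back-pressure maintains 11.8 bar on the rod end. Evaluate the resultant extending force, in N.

F ≈ 22100 N

Cap-side area A_cap = π/4 × (32.9 mm)² = 850.1 mm^2
Rod-side annular area A_ann = π/4 × (32.9² − 12.1²) = 735.1 mm^2
Net thrust = P_cap·A_cap − P_rod·A_ann = 22950 N − 867.5 N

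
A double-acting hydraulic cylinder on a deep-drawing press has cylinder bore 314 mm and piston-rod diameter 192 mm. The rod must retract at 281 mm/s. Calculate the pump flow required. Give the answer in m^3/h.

Rod-side annular area A_ann = π/4 × (314² − 192²) = 48480 mm^2
Q = A × v

Q ≈ 49.0 m^3/h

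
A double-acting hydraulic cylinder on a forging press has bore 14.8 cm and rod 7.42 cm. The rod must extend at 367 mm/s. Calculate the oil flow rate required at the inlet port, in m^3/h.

Cap-side area A_cap = π/4 × (14.8 cm)² = 172.0 cm^2
Q = A × v

Q ≈ 22.7 m^3/h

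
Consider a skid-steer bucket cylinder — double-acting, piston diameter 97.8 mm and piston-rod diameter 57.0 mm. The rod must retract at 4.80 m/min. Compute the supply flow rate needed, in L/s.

Q ≈ 0.397 L/s

Rod-side annular area A_ann = π/4 × (97.8² − 57.0²) = 4960 mm^2
Q = A × v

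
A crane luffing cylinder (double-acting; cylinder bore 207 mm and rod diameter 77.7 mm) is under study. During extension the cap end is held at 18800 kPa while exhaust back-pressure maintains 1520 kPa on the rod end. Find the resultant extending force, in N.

F ≈ 5.89e5 N

Cap-side area A_cap = π/4 × (207 mm)² = 33650 mm^2
Rod-side annular area A_ann = π/4 × (207² − 77.7²) = 28910 mm^2
Net thrust = P_cap·A_cap − P_rod·A_ann = 6.327e5 N − 43950 N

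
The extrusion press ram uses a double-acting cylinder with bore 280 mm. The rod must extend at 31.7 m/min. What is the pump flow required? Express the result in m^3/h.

Q ≈ 117 m^3/h

Cap-side area A_cap = π/4 × (280 mm)² = 61580 mm^2
Q = A × v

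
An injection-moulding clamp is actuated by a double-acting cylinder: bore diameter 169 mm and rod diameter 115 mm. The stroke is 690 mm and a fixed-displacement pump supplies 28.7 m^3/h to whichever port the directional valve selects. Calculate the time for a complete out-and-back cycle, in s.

t ≈ 2.98 s

Cap-side area A_cap = π/4 × (169 mm)² = 22430 mm^2
Rod-side annular area A_ann = π/4 × (169² − 115²) = 12040 mm^2
t_ext = A_cap·L/Q = 1.941 s
t_ret = A_ann·L/Q = 1.042 s
t_cycle = t_ext + t_ret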